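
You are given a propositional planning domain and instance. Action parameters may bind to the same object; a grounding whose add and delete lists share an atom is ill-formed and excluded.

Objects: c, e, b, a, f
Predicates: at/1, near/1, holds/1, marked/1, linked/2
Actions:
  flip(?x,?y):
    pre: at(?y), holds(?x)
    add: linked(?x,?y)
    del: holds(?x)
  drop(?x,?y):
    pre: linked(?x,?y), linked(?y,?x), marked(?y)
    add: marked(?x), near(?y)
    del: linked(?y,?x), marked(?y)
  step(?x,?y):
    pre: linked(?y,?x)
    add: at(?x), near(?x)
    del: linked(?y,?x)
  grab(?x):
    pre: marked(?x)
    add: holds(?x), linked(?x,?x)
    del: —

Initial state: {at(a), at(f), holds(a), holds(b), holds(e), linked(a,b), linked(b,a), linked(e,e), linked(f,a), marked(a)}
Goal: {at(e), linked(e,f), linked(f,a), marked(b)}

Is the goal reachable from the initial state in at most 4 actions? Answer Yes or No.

Yes

1. flip(e,f)  →  {at(a), at(f), holds(a), holds(b), linked(a,b), linked(b,a), linked(e,e), linked(e,f), linked(f,a), marked(a)}
2. drop(b,a)  →  {at(a), at(f), holds(a), holds(b), linked(b,a), linked(e,e), linked(e,f), linked(f,a), marked(b), near(a)}
3. step(e,e)  →  {at(a), at(e), at(f), holds(a), holds(b), linked(b,a), linked(e,f), linked(f,a), marked(b), near(a), near(e)}
optimal plan length = 3; 3 ≤ 4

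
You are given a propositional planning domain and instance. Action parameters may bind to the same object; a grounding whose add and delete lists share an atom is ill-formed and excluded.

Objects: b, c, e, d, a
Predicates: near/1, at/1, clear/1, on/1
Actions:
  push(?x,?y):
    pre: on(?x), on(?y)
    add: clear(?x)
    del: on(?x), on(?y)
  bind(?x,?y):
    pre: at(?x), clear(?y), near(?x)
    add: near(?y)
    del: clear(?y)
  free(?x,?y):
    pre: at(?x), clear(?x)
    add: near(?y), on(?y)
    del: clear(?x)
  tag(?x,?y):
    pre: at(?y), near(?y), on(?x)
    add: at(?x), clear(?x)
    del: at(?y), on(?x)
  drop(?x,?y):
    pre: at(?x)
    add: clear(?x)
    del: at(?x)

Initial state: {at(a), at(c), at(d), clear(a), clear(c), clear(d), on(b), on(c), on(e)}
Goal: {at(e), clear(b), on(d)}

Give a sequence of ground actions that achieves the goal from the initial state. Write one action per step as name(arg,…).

push(b,b); free(c,d); tag(e,d)

1. push(b,b)  →  {at(a), at(c), at(d), clear(a), clear(b), clear(c), clear(d), on(c), on(e)}
2. free(c,d)  →  {at(a), at(c), at(d), clear(a), clear(b), clear(d), near(d), on(c), on(d), on(e)}
3. tag(e,d)  →  {at(a), at(c), at(e), clear(a), clear(b), clear(d), clear(e), near(d), on(c), on(d)}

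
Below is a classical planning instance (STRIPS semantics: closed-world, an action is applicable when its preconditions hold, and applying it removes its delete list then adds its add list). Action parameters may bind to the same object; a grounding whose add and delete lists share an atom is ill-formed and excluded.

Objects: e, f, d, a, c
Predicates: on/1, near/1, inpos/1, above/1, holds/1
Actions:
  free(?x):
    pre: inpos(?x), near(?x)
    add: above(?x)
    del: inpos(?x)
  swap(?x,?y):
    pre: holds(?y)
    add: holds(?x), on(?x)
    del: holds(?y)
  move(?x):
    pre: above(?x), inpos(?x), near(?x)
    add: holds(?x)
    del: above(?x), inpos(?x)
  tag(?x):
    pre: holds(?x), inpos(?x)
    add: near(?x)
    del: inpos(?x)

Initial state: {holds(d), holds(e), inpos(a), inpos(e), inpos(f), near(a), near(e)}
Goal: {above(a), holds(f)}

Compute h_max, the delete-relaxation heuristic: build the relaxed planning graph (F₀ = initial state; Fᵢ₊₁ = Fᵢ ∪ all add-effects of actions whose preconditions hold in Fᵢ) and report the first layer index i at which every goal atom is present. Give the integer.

F0 = init (7 atoms)
F1 = F0 ∪ {above(a), above(e), holds(a), holds(c), holds(f), on(a), on(c), on(d), on(e), on(f)}  (17 atoms)
goal ⊆ F1  ⇒  h_max = 1

1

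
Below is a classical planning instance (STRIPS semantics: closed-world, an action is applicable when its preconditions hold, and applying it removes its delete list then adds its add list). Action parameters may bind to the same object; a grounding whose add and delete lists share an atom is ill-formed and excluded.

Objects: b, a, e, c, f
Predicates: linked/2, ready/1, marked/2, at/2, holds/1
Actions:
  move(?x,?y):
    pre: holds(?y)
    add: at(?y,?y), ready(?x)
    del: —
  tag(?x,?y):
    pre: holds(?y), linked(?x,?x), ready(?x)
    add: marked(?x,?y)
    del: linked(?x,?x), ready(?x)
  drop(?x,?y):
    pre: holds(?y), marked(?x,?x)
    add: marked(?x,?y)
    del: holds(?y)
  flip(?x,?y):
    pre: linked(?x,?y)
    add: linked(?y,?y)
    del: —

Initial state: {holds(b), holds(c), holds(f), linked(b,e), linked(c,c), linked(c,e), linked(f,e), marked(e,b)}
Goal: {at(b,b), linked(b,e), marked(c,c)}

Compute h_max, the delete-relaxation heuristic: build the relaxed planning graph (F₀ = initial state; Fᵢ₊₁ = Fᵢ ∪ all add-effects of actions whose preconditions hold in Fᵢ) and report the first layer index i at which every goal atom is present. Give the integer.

F0 = init (8 atoms)
F1 = F0 ∪ {at(b,b), at(c,c), at(f,f), linked(e,e), ready(a), ready(b), ready(c), ready(e), ready(f)}  (17 atoms)
F2 = F1 ∪ {marked(c,b), marked(c,c), marked(c,f), marked(e,c), marked(e,f)}  (22 atoms)
goal ⊆ F2  ⇒  h_max = 2

2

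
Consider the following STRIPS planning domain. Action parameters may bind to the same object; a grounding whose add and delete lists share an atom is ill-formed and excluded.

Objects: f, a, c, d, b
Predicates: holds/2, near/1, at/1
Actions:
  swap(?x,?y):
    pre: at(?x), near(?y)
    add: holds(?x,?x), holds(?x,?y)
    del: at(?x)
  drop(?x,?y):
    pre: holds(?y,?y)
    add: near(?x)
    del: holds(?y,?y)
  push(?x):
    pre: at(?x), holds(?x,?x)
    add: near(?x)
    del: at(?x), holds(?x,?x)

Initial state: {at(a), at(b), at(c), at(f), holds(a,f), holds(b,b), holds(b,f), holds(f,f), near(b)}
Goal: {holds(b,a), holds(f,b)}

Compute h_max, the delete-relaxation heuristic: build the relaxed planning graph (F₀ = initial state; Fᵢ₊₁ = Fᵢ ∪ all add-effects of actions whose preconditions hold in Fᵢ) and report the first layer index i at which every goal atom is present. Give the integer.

2

F0 = init (9 atoms)
F1 = F0 ∪ {holds(a,a), holds(a,b), holds(c,b), holds(c,c), holds(f,b), near(a), near(c), near(d), near(f)}  (18 atoms)
F2 = F1 ∪ {holds(a,c), holds(a,d), holds(b,a), holds(b,c), holds(b,d), holds(c,a), holds(c,d), holds(c,f), holds(f,a), holds(f,c), holds(f,d)}  (29 atoms)
goal ⊆ F2  ⇒  h_max = 2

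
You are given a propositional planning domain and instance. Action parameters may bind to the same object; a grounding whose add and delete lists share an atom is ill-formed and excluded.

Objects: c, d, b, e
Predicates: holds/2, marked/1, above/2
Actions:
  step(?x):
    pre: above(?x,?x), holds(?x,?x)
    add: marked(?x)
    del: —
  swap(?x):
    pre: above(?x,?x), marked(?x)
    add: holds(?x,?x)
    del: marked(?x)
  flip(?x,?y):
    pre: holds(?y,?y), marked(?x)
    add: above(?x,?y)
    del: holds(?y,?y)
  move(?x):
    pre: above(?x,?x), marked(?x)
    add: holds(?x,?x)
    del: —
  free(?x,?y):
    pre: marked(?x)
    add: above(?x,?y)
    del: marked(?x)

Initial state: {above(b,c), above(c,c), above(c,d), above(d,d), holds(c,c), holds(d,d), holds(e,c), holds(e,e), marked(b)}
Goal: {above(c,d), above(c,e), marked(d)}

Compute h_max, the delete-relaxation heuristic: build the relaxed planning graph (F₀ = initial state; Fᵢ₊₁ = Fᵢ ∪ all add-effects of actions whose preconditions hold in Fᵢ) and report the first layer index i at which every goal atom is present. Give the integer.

F0 = init (9 atoms)
F1 = F0 ∪ {above(b,b), above(b,d), above(b,e), marked(c), marked(d)}  (14 atoms)
F2 = F1 ∪ {above(c,b), above(c,e), above(d,b), above(d,c), above(d,e), holds(b,b)}  (20 atoms)
goal ⊆ F2  ⇒  h_max = 2

2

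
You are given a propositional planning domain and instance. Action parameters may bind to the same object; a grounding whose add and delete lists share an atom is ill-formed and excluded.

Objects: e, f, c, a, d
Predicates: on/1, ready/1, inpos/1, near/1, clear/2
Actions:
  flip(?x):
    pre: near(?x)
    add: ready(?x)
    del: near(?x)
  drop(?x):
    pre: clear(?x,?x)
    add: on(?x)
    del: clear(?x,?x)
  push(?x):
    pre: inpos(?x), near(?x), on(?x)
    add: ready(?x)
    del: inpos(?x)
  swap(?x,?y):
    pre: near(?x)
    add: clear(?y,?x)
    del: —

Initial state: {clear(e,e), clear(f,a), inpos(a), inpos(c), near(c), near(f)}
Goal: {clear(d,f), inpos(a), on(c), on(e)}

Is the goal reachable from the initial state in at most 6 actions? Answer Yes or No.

Yes

1. drop(e)  →  {clear(f,a), inpos(a), inpos(c), near(c), near(f), on(e)}
2. swap(f,d)  →  {clear(d,f), clear(f,a), inpos(a), inpos(c), near(c), near(f), on(e)}
3. swap(c,c)  →  {clear(c,c), clear(d,f), clear(f,a), inpos(a), inpos(c), near(c), near(f), on(e)}
4. drop(c)  →  {clear(d,f), clear(f,a), inpos(a), inpos(c), near(c), near(f), on(c), on(e)}
optimal plan length = 4; 4 ≤ 6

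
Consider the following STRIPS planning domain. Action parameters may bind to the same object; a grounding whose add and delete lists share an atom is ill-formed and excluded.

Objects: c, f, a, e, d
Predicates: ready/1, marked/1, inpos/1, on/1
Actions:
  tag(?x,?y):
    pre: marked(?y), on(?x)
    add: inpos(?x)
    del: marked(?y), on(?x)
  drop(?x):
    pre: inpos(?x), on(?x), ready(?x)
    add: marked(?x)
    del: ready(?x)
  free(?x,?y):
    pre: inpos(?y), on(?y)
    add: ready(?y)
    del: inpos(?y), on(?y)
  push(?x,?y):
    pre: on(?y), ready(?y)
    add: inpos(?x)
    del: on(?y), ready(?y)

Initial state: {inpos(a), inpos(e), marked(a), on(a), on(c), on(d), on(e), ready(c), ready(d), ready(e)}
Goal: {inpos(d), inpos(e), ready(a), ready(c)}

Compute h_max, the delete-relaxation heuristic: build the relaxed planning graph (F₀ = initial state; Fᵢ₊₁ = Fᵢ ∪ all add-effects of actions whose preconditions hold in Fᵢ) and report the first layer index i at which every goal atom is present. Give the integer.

F0 = init (10 atoms)
F1 = F0 ∪ {inpos(c), inpos(d), inpos(f), marked(e), ready(a)}  (15 atoms)
goal ⊆ F1  ⇒  h_max = 1

1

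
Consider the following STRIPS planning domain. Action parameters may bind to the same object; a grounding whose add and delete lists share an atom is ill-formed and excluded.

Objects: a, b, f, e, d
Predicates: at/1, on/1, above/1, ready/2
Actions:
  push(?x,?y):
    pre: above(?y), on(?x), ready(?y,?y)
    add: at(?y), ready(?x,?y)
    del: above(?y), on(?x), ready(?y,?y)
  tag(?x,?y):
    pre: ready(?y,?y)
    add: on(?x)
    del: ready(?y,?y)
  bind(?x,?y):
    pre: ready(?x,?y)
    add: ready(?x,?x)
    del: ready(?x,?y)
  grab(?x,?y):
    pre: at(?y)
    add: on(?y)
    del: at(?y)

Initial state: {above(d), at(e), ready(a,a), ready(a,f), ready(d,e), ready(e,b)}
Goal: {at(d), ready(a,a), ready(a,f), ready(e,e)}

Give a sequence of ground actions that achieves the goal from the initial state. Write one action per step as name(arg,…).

bind(e,b); bind(d,e); grab(a,e); push(e,d)

1. bind(e,b)  →  {above(d), at(e), ready(a,a), ready(a,f), ready(d,e), ready(e,e)}
2. bind(d,e)  →  {above(d), at(e), ready(a,a), ready(a,f), ready(d,d), ready(e,e)}
3. grab(a,e)  →  {above(d), on(e), ready(a,a), ready(a,f), ready(d,d), ready(e,e)}
4. push(e,d)  →  {at(d), ready(a,a), ready(a,f), ready(e,d), ready(e,e)}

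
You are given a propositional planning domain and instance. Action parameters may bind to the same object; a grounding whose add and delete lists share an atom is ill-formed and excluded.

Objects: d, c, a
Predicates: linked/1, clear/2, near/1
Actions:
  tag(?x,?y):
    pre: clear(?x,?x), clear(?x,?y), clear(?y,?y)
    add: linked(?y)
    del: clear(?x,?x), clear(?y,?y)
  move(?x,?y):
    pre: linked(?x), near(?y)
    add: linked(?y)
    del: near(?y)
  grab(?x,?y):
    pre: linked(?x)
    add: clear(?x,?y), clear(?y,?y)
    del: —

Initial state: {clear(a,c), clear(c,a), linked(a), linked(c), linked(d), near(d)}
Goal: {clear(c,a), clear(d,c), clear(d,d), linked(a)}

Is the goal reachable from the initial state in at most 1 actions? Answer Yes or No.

No

1. grab(d,d)  →  {clear(a,c), clear(c,a), clear(d,d), linked(a), linked(c), linked(d), near(d)}
2. grab(d,c)  →  {clear(a,c), clear(c,a), clear(c,c), clear(d,c), clear(d,d), linked(a), linked(c), linked(d), near(d)}
optimal plan length = 2; 2 > 1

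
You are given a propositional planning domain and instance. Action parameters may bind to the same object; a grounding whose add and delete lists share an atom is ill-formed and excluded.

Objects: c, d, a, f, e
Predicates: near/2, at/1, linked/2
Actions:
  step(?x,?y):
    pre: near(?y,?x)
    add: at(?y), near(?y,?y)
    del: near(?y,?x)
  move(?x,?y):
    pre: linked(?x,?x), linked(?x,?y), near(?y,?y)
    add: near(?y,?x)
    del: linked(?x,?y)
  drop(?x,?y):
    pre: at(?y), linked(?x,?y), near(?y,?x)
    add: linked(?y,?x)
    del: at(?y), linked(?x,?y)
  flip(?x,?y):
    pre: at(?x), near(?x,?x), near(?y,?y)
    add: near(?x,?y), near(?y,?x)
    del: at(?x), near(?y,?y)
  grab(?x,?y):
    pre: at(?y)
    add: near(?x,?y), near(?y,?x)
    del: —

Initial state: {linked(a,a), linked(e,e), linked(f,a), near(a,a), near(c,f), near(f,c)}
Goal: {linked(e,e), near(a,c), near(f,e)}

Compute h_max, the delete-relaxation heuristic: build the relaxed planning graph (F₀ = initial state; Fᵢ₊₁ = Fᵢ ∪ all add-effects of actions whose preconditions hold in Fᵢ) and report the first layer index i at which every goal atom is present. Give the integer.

2

F0 = init (6 atoms)
F1 = F0 ∪ {at(c), at(f), near(c,c), near(f,f)}  (10 atoms)
F2 = F1 ∪ {near(a,c), near(a,f), near(c,a), near(c,d), near(c,e), near(d,c), near(d,f), near(e,c), near(e,f), near(f,a), near(f,d), near(f,e)}  (22 atoms)
goal ⊆ F2  ⇒  h_max = 2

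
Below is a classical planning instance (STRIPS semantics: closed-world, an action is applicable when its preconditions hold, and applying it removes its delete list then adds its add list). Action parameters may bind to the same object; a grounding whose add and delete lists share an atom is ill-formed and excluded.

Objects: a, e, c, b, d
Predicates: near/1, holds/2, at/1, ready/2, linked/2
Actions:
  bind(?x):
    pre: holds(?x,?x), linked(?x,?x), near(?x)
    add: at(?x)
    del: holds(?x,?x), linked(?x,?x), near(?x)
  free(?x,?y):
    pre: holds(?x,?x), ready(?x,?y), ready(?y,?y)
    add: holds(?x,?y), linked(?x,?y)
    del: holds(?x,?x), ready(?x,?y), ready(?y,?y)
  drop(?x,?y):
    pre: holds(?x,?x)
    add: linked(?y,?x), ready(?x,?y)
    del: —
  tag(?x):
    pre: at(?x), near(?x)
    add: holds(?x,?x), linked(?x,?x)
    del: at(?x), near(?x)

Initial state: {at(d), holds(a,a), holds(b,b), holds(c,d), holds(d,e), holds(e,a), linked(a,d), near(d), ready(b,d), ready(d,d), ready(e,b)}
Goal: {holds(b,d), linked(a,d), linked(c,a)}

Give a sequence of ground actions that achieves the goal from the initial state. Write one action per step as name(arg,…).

1. free(b,d)  →  {at(d), holds(a,a), holds(b,d), holds(c,d), holds(d,e), holds(e,a), linked(a,d), linked(b,d), near(d), ready(e,b)}
2. drop(a,c)  →  {at(d), holds(a,a), holds(b,d), holds(c,d), holds(d,e), holds(e,a), linked(a,d), linked(b,d), linked(c,a), near(d), ready(a,c), ready(e,b)}

free(b,d); drop(a,c)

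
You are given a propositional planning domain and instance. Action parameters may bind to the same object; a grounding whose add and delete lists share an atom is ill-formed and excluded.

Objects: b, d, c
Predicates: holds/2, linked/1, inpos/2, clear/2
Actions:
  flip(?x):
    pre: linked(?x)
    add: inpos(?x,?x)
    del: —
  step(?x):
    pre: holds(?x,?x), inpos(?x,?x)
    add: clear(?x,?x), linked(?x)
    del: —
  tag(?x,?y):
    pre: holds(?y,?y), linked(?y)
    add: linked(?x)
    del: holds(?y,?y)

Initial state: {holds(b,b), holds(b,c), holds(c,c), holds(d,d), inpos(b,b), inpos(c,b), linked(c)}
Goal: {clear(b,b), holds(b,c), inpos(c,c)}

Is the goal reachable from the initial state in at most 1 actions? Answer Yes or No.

1. flip(c)  →  {holds(b,b), holds(b,c), holds(c,c), holds(d,d), inpos(b,b), inpos(c,b), inpos(c,c), linked(c)}
2. step(b)  →  {clear(b,b), holds(b,b), holds(b,c), holds(c,c), holds(d,d), inpos(b,b), inpos(c,b), inpos(c,c), linked(b), linked(c)}
optimal plan length = 2; 2 > 1

No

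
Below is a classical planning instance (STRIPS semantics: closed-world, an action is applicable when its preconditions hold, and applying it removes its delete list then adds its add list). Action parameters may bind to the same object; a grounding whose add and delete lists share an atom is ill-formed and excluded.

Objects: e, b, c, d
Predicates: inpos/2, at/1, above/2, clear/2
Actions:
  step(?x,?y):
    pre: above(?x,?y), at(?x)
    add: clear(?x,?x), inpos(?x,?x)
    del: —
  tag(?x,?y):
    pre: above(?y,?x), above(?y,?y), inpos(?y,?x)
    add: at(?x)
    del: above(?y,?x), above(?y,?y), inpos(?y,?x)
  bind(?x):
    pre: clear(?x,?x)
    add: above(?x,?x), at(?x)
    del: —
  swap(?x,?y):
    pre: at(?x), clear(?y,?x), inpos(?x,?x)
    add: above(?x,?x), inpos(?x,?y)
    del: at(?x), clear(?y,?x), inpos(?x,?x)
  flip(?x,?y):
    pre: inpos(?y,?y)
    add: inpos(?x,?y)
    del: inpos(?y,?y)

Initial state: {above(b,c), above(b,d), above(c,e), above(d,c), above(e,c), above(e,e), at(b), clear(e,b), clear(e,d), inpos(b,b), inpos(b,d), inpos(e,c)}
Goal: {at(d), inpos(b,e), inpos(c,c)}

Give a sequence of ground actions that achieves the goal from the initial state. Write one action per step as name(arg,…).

tag(c,e); step(c,e); swap(b,e); tag(d,b)

1. tag(c,e)  →  {above(b,c), above(b,d), above(c,e), above(d,c), at(b), at(c), clear(e,b), clear(e,d), inpos(b,b), inpos(b,d)}
2. step(c,e)  →  {above(b,c), above(b,d), above(c,e), above(d,c), at(b), at(c), clear(c,c), clear(e,b), clear(e,d), inpos(b,b), inpos(b,d), inpos(c,c)}
3. swap(b,e)  →  {above(b,b), above(b,c), above(b,d), above(c,e), above(d,c), at(c), clear(c,c), clear(e,d), inpos(b,d), inpos(b,e), inpos(c,c)}
4. tag(d,b)  →  {above(b,c), above(c,e), above(d,c), at(c), at(d), clear(c,c), clear(e,d), inpos(b,e), inpos(c,c)}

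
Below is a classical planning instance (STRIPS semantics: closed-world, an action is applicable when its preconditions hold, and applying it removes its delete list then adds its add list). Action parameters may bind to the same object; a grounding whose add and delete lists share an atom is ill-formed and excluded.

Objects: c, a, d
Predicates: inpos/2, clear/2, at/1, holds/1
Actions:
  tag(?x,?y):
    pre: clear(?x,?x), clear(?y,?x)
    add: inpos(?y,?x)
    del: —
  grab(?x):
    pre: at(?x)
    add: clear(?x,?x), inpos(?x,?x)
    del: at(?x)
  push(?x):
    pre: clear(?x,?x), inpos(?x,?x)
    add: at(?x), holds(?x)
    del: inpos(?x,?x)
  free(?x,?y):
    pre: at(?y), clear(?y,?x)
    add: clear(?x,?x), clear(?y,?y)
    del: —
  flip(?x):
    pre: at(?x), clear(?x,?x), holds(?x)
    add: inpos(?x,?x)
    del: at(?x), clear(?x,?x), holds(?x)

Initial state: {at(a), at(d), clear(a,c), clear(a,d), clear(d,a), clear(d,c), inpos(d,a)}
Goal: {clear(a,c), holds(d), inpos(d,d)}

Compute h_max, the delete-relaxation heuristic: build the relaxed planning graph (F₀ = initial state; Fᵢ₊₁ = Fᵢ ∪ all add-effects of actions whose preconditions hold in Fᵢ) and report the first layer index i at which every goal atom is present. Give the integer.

F0 = init (7 atoms)
F1 = F0 ∪ {clear(a,a), clear(c,c), clear(d,d), inpos(a,a), inpos(d,d)}  (12 atoms)
F2 = F1 ∪ {holds(a), holds(d), inpos(a,c), inpos(a,d), inpos(c,c), inpos(d,c)}  (18 atoms)
goal ⊆ F2  ⇒  h_max = 2

2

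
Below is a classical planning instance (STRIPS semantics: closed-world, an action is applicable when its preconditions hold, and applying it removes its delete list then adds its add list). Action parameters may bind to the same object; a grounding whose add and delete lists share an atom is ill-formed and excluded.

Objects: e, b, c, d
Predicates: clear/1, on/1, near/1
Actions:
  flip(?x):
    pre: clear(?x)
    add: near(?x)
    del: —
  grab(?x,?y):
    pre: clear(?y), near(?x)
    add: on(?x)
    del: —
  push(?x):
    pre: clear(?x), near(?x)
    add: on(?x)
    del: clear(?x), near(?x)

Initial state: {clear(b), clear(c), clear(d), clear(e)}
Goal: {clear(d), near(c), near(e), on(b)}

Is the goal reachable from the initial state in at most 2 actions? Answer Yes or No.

No

1. flip(e)  →  {clear(b), clear(c), clear(d), clear(e), near(e)}
2. flip(b)  →  {clear(b), clear(c), clear(d), clear(e), near(b), near(e)}
3. flip(c)  →  {clear(b), clear(c), clear(d), clear(e), near(b), near(c), near(e)}
4. grab(b,e)  →  {clear(b), clear(c), clear(d), clear(e), near(b), near(c), near(e), on(b)}
optimal plan length = 4; 4 > 2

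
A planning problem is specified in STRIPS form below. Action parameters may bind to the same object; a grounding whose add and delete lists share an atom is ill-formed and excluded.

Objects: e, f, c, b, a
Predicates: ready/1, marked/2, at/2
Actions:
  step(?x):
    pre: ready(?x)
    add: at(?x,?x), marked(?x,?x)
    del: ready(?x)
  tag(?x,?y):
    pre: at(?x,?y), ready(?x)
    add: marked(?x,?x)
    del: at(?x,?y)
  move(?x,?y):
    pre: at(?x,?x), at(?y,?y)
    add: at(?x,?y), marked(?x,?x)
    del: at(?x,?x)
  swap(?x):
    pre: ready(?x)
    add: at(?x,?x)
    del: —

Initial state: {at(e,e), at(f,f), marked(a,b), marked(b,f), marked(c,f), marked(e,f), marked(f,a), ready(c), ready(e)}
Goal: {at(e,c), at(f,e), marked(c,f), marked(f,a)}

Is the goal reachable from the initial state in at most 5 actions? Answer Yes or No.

Yes

1. step(c)  →  {at(c,c), at(e,e), at(f,f), marked(a,b), marked(b,f), marked(c,c), marked(c,f), marked(e,f), marked(f,a), ready(e)}
2. move(f,e)  →  {at(c,c), at(e,e), at(f,e), marked(a,b), marked(b,f), marked(c,c), marked(c,f), marked(e,f), marked(f,a), marked(f,f), ready(e)}
3. move(e,c)  →  {at(c,c), at(e,c), at(f,e), marked(a,b), marked(b,f), marked(c,c), marked(c,f), marked(e,e), marked(e,f), marked(f,a), marked(f,f), ready(e)}
optimal plan length = 3; 3 ≤ 5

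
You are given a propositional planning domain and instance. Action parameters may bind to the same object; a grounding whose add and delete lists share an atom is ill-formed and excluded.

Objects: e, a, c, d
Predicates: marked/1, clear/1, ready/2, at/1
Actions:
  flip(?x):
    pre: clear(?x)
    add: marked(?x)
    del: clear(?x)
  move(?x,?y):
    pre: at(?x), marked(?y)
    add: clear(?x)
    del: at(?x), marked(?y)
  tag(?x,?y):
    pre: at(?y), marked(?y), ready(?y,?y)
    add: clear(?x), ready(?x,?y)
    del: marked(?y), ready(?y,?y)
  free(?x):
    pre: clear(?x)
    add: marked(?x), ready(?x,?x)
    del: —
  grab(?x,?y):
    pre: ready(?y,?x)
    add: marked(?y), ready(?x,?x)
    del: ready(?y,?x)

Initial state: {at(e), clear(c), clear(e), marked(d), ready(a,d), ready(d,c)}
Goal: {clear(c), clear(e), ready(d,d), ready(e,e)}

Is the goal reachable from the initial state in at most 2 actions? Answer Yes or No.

1. free(e)  →  {at(e), clear(c), clear(e), marked(d), marked(e), ready(a,d), ready(d,c), ready(e,e)}
2. grab(d,a)  →  {at(e), clear(c), clear(e), marked(a), marked(d), marked(e), ready(d,c), ready(d,d), ready(e,e)}
optimal plan length = 2; 2 ≤ 2

Yes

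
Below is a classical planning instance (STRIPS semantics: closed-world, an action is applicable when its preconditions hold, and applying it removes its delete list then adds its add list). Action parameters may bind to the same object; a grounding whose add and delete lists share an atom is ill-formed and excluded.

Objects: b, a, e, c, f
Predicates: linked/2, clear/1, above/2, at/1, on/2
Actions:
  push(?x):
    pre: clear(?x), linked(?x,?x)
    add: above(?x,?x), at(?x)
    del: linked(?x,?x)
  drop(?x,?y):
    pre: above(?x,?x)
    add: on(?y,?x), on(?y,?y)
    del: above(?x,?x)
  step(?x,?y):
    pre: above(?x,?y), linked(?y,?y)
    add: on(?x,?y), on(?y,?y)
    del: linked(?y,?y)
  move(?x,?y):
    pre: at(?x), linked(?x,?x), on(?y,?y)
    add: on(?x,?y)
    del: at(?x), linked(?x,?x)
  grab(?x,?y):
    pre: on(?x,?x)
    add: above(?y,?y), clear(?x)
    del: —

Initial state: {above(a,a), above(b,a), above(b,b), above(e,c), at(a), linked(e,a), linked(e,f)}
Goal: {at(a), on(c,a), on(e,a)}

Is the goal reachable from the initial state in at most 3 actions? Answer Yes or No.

1. drop(a,e)  →  {above(b,a), above(b,b), above(e,c), at(a), linked(e,a), linked(e,f), on(e,a), on(e,e)}
2. grab(e,a)  →  {above(a,a), above(b,a), above(b,b), above(e,c), at(a), clear(e), linked(e,a), linked(e,f), on(e,a), on(e,e)}
3. drop(a,c)  →  {above(b,a), above(b,b), above(e,c), at(a), clear(e), linked(e,a), linked(e,f), on(c,a), on(c,c), on(e,a), on(e,e)}
optimal plan length = 3; 3 ≤ 3

Yes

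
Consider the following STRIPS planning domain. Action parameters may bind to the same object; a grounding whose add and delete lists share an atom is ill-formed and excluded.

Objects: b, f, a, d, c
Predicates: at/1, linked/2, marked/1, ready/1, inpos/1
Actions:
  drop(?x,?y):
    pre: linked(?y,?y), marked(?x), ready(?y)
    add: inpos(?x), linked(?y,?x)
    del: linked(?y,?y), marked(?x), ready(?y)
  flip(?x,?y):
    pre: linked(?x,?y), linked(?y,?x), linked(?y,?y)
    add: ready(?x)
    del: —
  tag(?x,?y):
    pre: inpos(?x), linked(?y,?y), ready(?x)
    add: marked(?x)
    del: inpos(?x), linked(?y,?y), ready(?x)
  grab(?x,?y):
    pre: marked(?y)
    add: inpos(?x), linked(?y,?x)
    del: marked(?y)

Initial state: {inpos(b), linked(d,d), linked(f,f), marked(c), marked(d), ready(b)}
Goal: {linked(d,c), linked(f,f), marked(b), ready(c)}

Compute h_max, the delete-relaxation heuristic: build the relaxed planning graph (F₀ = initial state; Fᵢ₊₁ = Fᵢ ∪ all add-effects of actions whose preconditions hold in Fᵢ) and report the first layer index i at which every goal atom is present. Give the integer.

F0 = init (6 atoms)
F1 = F0 ∪ {inpos(a), inpos(c), inpos(d), inpos(f), linked(c,a), linked(c,b), linked(c,c), linked(c,d), linked(c,f), linked(d,a), linked(d,b), linked(d,c), linked(d,f), marked(b), ready(d), ready(f)}  (22 atoms)
F2 = F1 ∪ {linked(b,a), linked(b,b), linked(b,c), linked(b,d), linked(b,f), linked(f,b), linked(f,c), linked(f,d), marked(f), ready(c)}  (32 atoms)
goal ⊆ F2  ⇒  h_max = 2

2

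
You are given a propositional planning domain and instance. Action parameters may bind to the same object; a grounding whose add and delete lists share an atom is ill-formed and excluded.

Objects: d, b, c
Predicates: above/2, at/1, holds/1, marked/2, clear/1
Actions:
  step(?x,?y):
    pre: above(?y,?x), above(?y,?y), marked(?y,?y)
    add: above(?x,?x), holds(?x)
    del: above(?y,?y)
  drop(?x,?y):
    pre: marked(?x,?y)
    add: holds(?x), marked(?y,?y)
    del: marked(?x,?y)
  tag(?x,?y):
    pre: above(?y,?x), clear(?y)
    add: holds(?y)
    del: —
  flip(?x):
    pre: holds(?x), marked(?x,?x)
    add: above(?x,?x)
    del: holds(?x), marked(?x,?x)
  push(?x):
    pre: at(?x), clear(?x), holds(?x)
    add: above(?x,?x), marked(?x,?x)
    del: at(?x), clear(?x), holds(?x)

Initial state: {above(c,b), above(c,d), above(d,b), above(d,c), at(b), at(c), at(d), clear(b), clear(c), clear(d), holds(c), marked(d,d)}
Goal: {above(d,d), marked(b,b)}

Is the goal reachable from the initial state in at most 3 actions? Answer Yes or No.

1. tag(b,d)  →  {above(c,b), above(c,d), above(d,b), above(d,c), at(b), at(c), at(d), clear(b), clear(c), clear(d), holds(c), holds(d), marked(d,d)}
2. flip(d)  →  {above(c,b), above(c,d), above(d,b), above(d,c), above(d,d), at(b), at(c), at(d), clear(b), clear(c), clear(d), holds(c)}
3. push(c)  →  {above(c,b), above(c,c), above(c,d), above(d,b), above(d,c), above(d,d), at(b), at(d), clear(b), clear(d), marked(c,c)}
4. step(b,c)  →  {above(b,b), above(c,b), above(c,d), above(d,b), above(d,c), above(d,d), at(b), at(d), clear(b), clear(d), holds(b), marked(c,c)}
5. push(b)  →  {above(b,b), above(c,b), above(c,d), above(d,b), above(d,c), above(d,d), at(d), clear(d), marked(b,b), marked(c,c)}
optimal plan length = 5; 5 > 3

No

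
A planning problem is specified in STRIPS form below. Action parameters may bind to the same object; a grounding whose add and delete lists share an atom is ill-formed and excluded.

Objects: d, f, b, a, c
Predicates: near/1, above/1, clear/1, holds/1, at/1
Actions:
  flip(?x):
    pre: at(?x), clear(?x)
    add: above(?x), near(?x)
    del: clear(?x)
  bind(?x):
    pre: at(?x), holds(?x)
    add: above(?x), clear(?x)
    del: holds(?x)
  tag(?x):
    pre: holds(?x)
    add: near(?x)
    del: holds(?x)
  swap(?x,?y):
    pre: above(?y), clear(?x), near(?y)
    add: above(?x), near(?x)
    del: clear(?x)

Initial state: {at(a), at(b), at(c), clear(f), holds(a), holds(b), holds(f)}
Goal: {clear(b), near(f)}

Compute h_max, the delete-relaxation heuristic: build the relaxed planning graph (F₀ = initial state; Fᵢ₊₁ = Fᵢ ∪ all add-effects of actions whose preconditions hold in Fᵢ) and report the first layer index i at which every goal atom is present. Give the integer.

F0 = init (7 atoms)
F1 = F0 ∪ {above(a), above(b), clear(a), clear(b), near(a), near(b), near(f)}  (14 atoms)
goal ⊆ F1  ⇒  h_max = 1

1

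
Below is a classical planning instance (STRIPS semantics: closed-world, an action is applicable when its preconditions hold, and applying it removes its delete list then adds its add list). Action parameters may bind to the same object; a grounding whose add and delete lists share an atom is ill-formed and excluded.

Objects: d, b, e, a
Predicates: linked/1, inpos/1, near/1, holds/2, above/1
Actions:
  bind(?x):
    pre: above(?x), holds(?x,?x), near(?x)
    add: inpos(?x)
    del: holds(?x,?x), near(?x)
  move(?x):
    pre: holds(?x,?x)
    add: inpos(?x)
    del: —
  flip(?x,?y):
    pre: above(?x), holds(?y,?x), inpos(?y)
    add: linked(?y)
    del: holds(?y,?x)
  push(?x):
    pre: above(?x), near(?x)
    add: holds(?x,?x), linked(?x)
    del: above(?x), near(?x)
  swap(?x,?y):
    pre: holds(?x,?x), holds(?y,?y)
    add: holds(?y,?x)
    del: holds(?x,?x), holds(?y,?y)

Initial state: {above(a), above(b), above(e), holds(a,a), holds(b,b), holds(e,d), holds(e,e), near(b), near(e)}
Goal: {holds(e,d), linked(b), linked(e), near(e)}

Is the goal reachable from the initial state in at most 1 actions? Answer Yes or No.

No

1. move(e)  →  {above(a), above(b), above(e), holds(a,a), holds(b,b), holds(e,d), holds(e,e), inpos(e), near(b), near(e)}
2. flip(e,e)  →  {above(a), above(b), above(e), holds(a,a), holds(b,b), holds(e,d), inpos(e), linked(e), near(b), near(e)}
3. push(b)  →  {above(a), above(e), holds(a,a), holds(b,b), holds(e,d), inpos(e), linked(b), linked(e), near(e)}
optimal plan length = 3; 3 > 1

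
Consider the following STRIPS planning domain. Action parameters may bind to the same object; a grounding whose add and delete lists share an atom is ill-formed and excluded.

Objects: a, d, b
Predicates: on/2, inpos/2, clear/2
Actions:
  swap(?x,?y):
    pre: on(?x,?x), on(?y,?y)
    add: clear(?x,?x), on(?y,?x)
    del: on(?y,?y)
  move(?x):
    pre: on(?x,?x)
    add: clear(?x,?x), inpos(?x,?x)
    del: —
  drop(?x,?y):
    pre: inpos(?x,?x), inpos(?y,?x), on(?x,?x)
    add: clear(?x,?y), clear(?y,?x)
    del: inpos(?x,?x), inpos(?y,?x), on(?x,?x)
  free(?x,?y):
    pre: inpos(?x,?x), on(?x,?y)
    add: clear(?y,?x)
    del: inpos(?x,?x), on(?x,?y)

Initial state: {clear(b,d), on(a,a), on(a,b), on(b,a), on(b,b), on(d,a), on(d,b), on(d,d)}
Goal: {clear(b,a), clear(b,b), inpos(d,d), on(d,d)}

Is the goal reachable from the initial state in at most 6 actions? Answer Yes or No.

1. move(a)  →  {clear(a,a), clear(b,d), inpos(a,a), on(a,a), on(a,b), on(b,a), on(b,b), on(d,a), on(d,b), on(d,d)}
2. swap(b,a)  →  {clear(a,a), clear(b,b), clear(b,d), inpos(a,a), on(a,b), on(b,a), on(b,b), on(d,a), on(d,b), on(d,d)}
3. move(d)  →  {clear(a,a), clear(b,b), clear(b,d), clear(d,d), inpos(a,a), inpos(d,d), on(a,b), on(b,a), on(b,b), on(d,a), on(d,b), on(d,d)}
4. free(a,b)  →  {clear(a,a), clear(b,a), clear(b,b), clear(b,d), clear(d,d), inpos(d,d), on(b,a), on(b,b), on(d,a), on(d,b), on(d,d)}
optimal plan length = 4; 4 ≤ 6

Yes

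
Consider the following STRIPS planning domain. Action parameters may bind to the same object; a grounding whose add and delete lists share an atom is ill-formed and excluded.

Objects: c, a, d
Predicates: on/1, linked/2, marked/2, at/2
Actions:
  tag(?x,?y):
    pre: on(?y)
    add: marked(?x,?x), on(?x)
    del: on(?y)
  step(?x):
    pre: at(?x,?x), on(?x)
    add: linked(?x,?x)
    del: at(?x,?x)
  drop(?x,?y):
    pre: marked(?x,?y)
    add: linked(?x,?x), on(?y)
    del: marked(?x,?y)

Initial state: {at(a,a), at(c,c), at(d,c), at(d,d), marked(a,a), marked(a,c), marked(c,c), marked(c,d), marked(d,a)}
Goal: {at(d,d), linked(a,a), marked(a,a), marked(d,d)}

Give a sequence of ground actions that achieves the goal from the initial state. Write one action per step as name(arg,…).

drop(a,c); tag(d,c)

1. drop(a,c)  →  {at(a,a), at(c,c), at(d,c), at(d,d), linked(a,a), marked(a,a), marked(c,c), marked(c,d), marked(d,a), on(c)}
2. tag(d,c)  →  {at(a,a), at(c,c), at(d,c), at(d,d), linked(a,a), marked(a,a), marked(c,c), marked(c,d), marked(d,a), marked(d,d), on(d)}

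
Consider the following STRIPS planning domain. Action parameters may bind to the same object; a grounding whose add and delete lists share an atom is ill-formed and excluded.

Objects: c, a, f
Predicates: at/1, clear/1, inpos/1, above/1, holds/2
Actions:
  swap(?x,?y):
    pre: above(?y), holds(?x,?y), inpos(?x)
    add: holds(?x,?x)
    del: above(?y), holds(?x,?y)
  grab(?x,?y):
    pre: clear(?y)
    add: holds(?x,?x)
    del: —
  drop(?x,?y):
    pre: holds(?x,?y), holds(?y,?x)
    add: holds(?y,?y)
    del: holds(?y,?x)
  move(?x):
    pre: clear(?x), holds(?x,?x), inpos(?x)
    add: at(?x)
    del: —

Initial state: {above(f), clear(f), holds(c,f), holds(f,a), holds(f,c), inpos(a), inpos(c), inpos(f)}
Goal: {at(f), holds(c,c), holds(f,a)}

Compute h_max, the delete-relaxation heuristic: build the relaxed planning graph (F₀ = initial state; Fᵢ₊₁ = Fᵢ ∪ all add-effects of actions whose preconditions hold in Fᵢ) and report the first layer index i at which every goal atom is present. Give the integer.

2

F0 = init (8 atoms)
F1 = F0 ∪ {holds(a,a), holds(c,c), holds(f,f)}  (11 atoms)
F2 = F1 ∪ {at(f)}  (12 atoms)
goal ⊆ F2  ⇒  h_max = 2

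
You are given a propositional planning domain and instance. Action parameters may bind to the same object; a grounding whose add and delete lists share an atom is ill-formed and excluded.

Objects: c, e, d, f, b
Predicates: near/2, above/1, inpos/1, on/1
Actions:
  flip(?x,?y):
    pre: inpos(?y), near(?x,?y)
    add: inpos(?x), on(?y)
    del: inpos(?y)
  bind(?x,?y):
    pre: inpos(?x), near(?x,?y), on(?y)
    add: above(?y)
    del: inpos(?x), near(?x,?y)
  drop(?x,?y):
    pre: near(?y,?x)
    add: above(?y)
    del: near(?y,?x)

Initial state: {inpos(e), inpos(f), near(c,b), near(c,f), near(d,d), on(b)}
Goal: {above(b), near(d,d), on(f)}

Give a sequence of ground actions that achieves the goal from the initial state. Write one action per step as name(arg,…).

1. flip(c,f)  →  {inpos(c), inpos(e), near(c,b), near(c,f), near(d,d), on(b), on(f)}
2. bind(c,b)  →  {above(b), inpos(e), near(c,f), near(d,d), on(b), on(f)}

flip(c,f); bind(c,b)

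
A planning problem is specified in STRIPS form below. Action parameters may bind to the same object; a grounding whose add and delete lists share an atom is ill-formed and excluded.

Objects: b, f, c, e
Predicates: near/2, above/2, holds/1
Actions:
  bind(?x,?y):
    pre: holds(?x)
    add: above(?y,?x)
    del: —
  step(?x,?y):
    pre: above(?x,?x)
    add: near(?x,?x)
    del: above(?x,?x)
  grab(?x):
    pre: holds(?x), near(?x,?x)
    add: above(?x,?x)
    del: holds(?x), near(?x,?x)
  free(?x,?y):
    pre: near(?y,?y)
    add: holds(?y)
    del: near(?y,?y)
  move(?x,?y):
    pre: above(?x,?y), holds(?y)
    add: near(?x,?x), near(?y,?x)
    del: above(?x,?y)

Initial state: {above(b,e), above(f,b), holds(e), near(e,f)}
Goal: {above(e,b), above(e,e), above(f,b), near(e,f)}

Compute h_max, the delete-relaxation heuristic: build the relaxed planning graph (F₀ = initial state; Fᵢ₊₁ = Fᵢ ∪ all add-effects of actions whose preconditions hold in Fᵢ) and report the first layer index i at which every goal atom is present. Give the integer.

3

F0 = init (4 atoms)
F1 = F0 ∪ {above(c,e), above(e,e), above(f,e), near(b,b), near(e,b)}  (9 atoms)
F2 = F1 ∪ {holds(b), near(c,c), near(e,c), near(e,e), near(f,f)}  (14 atoms)
F3 = F2 ∪ {above(b,b), above(c,b), above(e,b), holds(c), holds(f), near(b,f)}  (20 atoms)
goal ⊆ F3  ⇒  h_max = 3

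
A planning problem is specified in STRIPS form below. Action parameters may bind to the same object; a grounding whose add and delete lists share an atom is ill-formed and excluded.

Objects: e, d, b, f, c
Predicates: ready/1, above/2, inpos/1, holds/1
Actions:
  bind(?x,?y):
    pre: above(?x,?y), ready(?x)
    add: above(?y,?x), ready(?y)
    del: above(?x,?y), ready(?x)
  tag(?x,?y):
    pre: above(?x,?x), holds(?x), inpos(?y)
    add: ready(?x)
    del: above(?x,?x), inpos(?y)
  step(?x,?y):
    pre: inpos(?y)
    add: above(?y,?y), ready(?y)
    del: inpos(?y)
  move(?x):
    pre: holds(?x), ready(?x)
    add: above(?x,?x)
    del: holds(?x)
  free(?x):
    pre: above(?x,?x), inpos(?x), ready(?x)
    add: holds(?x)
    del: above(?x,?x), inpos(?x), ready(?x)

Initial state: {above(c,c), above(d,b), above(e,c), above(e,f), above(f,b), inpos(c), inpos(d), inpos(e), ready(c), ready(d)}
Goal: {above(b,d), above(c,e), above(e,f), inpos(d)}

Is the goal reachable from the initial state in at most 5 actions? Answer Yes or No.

1. bind(d,b)  →  {above(b,d), above(c,c), above(e,c), above(e,f), above(f,b), inpos(c), inpos(d), inpos(e), ready(b), ready(c)}
2. step(e,e)  →  {above(b,d), above(c,c), above(e,c), above(e,e), above(e,f), above(f,b), inpos(c), inpos(d), ready(b), ready(c), ready(e)}
3. bind(e,c)  →  {above(b,d), above(c,c), above(c,e), above(e,e), above(e,f), above(f,b), inpos(c), inpos(d), ready(b), ready(c)}
optimal plan length = 3; 3 ≤ 5

Yes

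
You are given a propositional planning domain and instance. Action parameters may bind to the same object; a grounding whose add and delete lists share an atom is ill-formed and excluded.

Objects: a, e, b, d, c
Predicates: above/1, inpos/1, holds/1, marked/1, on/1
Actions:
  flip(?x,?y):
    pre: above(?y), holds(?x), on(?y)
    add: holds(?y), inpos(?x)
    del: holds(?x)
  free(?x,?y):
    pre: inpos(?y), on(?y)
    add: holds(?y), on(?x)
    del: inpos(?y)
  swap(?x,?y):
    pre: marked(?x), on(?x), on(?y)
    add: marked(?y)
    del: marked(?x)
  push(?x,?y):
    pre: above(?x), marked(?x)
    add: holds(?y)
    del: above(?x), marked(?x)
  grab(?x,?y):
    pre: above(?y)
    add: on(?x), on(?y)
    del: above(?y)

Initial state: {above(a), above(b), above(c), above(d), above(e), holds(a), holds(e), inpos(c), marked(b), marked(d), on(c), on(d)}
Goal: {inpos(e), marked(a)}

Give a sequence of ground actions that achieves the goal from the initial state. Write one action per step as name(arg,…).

flip(e,d); free(a,c); swap(d,a)

1. flip(e,d)  →  {above(a), above(b), above(c), above(d), above(e), holds(a), holds(d), inpos(c), inpos(e), marked(b), marked(d), on(c), on(d)}
2. free(a,c)  →  {above(a), above(b), above(c), above(d), above(e), holds(a), holds(c), holds(d), inpos(e), marked(b), marked(d), on(a), on(c), on(d)}
3. swap(d,a)  →  {above(a), above(b), above(c), above(d), above(e), holds(a), holds(c), holds(d), inpos(e), marked(a), marked(b), on(a), on(c), on(d)}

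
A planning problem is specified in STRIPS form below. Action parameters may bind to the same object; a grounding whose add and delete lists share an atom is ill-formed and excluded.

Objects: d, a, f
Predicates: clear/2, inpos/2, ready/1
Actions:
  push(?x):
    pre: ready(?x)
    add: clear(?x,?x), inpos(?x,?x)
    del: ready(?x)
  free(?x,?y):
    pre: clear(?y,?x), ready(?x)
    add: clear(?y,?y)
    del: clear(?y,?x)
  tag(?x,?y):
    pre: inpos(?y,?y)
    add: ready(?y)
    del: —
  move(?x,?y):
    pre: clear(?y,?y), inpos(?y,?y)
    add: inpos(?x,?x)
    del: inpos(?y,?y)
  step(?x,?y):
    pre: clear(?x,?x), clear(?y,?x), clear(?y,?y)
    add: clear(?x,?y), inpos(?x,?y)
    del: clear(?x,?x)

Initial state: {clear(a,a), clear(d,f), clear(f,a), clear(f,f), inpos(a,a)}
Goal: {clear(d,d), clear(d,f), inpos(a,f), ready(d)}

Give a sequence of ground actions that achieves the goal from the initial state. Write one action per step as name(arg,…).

1. move(d,a)  →  {clear(a,a), clear(d,f), clear(f,a), clear(f,f), inpos(d,d)}
2. tag(d,d)  →  {clear(a,a), clear(d,f), clear(f,a), clear(f,f), inpos(d,d), ready(d)}
3. push(d)  →  {clear(a,a), clear(d,d), clear(d,f), clear(f,a), clear(f,f), inpos(d,d)}
4. tag(d,d)  →  {clear(a,a), clear(d,d), clear(d,f), clear(f,a), clear(f,f), inpos(d,d), ready(d)}
5. step(a,f)  →  {clear(a,f), clear(d,d), clear(d,f), clear(f,a), clear(f,f), inpos(a,f), inpos(d,d), ready(d)}

move(d,a); tag(d,d); push(d); tag(d,d); step(a,f)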